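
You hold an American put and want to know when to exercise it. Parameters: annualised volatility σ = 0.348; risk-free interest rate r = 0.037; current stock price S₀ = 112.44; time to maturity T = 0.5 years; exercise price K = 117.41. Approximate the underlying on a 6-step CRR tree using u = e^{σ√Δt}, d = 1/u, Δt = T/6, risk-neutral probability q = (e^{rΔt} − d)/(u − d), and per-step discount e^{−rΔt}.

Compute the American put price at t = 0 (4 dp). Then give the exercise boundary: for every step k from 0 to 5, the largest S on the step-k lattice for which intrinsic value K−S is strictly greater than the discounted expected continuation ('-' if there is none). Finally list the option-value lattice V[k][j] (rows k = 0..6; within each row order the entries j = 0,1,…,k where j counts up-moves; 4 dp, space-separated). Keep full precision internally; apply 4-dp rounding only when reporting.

price = 13.1039
boundary = - - - 83.1830 91.9736 101.6932
tree:
13.1039
18.7679 7.2972
25.9138 11.4560 3.0189
34.2270 17.4331 5.3134 0.6522
42.1775 25.4364 9.2213 1.2835 0.0000
49.3680 34.2270 15.7168 2.5257 0.0000 0.0000
55.8713 42.1775 25.4364 4.9700 0.0000 0.0000 0.0000

params: Δt=0.08333 u=1.10568 d=0.90442 q=0.49025 e^(-rΔt)=0.99692
t_6 payoffs: 55.8713 42.1775 25.4364 4.9700 0.0000 0.0000 0.0000
t_5: node(5,0) S=68.0420 payoff=49.3680 vs cont=49.0066 → 49.3680 [stop]  node(5,1) S=83.1830 payoff=34.2270 vs cont=33.8656 → 34.2270 [stop]  node(5,2) S=101.6932 payoff=15.7168 vs cont=15.3553 → 15.7168 [stop]  node(5,3) S=124.3225 payoff=0.0000 vs cont=2.5257 → 2.5257 [wait]  node(5,4) S=151.9872 payoff=0.0000 vs cont=0.0000 → 0.0000 [wait]  node(5,5) S=185.8081 payoff=0.0000 vs cont=0.0000 → 0.0000 [wait]  ⇒ S*(5)=101.6932
t_4: node(4,0) S=75.2325 payoff=42.1775 vs cont=41.8160 → 42.1775 [stop]  node(4,1) S=91.9736 payoff=25.4364 vs cont=25.0749 → 25.4364 [stop]  node(4,2) S=112.4400 payoff=4.9700 vs cont=9.2213 → 9.2213 [wait]  node(4,3) S=137.4606 payoff=0.0000 vs cont=1.2835 → 1.2835 [wait]  node(4,4) S=168.0490 payoff=0.0000 vs cont=0.0000 → 0.0000 [wait]  ⇒ S*(4)=91.9736
t_3: node(3,0) S=83.1830 payoff=34.2270 vs cont=33.8656 → 34.2270 [stop]  node(3,1) S=101.6932 payoff=15.7168 vs cont=17.4331 → 17.4331 [wait]  node(3,2) S=124.3225 payoff=0.0000 vs cont=5.3134 → 5.3134 [wait]  node(3,3) S=151.9872 payoff=0.0000 vs cont=0.6522 → 0.6522 [wait]  ⇒ S*(3)=83.1830
t_2: node(2,0) S=91.9736 payoff=25.4364 vs cont=25.9138 → 25.9138 [wait]  node(2,1) S=112.4400 payoff=4.9700 vs cont=11.4560 → 11.4560 [wait]  node(2,2) S=137.4606 payoff=0.0000 vs cont=3.0189 → 3.0189 [wait]  ⇒ S*(2)=-
t_1: node(1,0) S=101.6932 payoff=15.7168 vs cont=18.7679 → 18.7679 [wait]  node(1,1) S=124.3225 payoff=0.0000 vs cont=7.2972 → 7.2972 [wait]  ⇒ S*(1)=-
t_0: node(0,0) S=112.4400 payoff=4.9700 vs cont=13.1039 → 13.1039 [wait]  ⇒ S*(0)=-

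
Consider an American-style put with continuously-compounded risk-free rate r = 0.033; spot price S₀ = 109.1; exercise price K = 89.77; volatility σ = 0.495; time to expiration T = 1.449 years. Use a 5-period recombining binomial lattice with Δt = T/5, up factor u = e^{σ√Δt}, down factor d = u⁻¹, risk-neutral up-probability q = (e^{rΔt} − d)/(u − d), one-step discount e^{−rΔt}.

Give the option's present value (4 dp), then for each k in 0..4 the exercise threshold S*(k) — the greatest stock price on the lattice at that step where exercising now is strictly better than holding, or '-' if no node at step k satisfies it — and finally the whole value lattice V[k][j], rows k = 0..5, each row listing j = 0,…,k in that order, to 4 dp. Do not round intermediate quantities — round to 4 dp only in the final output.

Δt=0.28980  u=1.30535  d=0.76608  q=0.45159  discount=0.99048
step 5 (expiry): payoffs max(K−S,0) = 60.9838 40.7198 6.1911 0.0000 0.0000 0.0000
step 4: (k=4,j=0): S=37.5762, (K−S)⁺=52.1938, hold=51.3394 ⇒ V=52.1938 exercise | (k=4,j=1): S=64.0278, (K−S)⁺=25.7422, hold=24.8878 ⇒ V=25.7422 exercise | (k=4,j=2): S=109.1000, (K−S)⁺=0.0000, hold=3.3629 ⇒ V=3.3629 continue | (k=4,j=3): S=185.9006, (K−S)⁺=0.0000, hold=0.0000 ⇒ V=0.0000 continue | (k=4,j=4): S=316.7649, (K−S)⁺=0.0000, hold=0.0000 ⇒ V=0.0000 continue  boundary S*=64.0278
step 3: (k=3,j=0): S=49.0502, (K−S)⁺=40.7198, hold=39.8654 ⇒ V=40.7198 exercise | (k=3,j=1): S=83.5789, (K−S)⁺=6.1911, hold=15.4871 ⇒ V=15.4871 continue | (k=3,j=2): S=142.4140, (K−S)⁺=0.0000, hold=1.8267 ⇒ V=1.8267 continue | (k=3,j=3): S=242.6660, (K−S)⁺=0.0000, hold=0.0000 ⇒ V=0.0000 continue  boundary S*=49.0502
step 2: (k=2,j=0): S=64.0278, (K−S)⁺=25.7422, hold=29.0458 ⇒ V=29.0458 continue | (k=2,j=1): S=109.1000, (K−S)⁺=0.0000, hold=9.2295 ⇒ V=9.2295 continue | (k=2,j=2): S=185.9006, (K−S)⁺=0.0000, hold=0.9922 ⇒ V=0.9922 continue  boundary S*=-
step 1: (k=1,j=0): S=83.5789, (K−S)⁺=6.1911, hold=19.9056 ⇒ V=19.9056 continue | (k=1,j=1): S=142.4140, (K−S)⁺=0.0000, hold=5.4572 ⇒ V=5.4572 continue  boundary S*=-
step 0: (k=0,j=0): S=109.1000, (K−S)⁺=0.0000, hold=13.2535 ⇒ V=13.2535 continue  boundary S*=-

price = 13.2535
boundary = - - - 49.0502 64.0278
tree:
13.2535
19.9056 5.4572
29.0458 9.2295 0.9922
40.7198 15.4871 1.8267 0.0000
52.1938 25.7422 3.3629 0.0000 0.0000
60.9838 40.7198 6.1911 0.0000 0.0000 0.0000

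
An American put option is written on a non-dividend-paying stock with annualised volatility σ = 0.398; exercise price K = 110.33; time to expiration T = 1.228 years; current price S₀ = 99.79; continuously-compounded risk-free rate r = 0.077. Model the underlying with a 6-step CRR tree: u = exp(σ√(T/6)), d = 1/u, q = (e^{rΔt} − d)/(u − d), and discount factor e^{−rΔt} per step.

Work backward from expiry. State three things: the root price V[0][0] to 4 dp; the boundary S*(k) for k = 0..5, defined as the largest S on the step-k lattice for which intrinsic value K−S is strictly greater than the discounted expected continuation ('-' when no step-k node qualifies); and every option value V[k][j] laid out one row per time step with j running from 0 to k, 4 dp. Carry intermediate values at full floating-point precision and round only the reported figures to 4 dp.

price = 19.9548
boundary = - - 69.6134 58.1427 69.6134 83.3470
tree:
19.9548
29.0235 11.4842
40.7166 18.2065 5.1000
52.1873 27.8714 9.0816 1.2644
61.7678 40.7166 15.8609 2.5637 0.0000
69.7697 52.1873 26.9830 5.1982 0.0000 0.0000
76.4531 61.7678 40.7166 10.5400 0.0000 0.0000 0.0000

Δt=0.20467  u=1.19728  d=0.83522  q=0.49898  discount=0.98436
step 6 (expiry): payoffs max(K−S,0) = 76.4531 61.7678 40.7166 10.5400 0.0000 0.0000 0.0000
step 5: (k=5,j=0): S=40.5603, (K−S)⁺=69.7697, hold=68.0446 ⇒ V=69.7697 exercise | (k=5,j=1): S=58.1427, (K−S)⁺=52.1873, hold=50.4622 ⇒ V=52.1873 exercise | (k=5,j=2): S=83.3470, (K−S)⁺=26.9830, hold=25.2579 ⇒ V=26.9830 exercise | (k=5,j=3): S=119.4770, (K−S)⁺=0.0000, hold=5.1982 ⇒ V=5.1982 continue | (k=5,j=4): S=171.2689, (K−S)⁺=0.0000, hold=0.0000 ⇒ V=0.0000 continue | (k=5,j=5): S=245.5120, (K−S)⁺=0.0000, hold=0.0000 ⇒ V=0.0000 continue  boundary S*=83.3470
step 4: (k=4,j=0): S=48.5622, (K−S)⁺=61.7678, hold=60.0427 ⇒ V=61.7678 exercise | (k=4,j=1): S=69.6134, (K−S)⁺=40.7166, hold=38.9915 ⇒ V=40.7166 exercise | (k=4,j=2): S=99.7900, (K−S)⁺=10.5400, hold=15.8609 ⇒ V=15.8609 continue | (k=4,j=3): S=143.0478, (K−S)⁺=0.0000, hold=2.5637 ⇒ V=2.5637 continue | (k=4,j=4): S=205.0575, (K−S)⁺=0.0000, hold=0.0000 ⇒ V=0.0000 continue  boundary S*=69.6134
step 3: (k=3,j=0): S=58.1427, (K−S)⁺=52.1873, hold=50.4622 ⇒ V=52.1873 exercise | (k=3,j=1): S=83.3470, (K−S)⁺=26.9830, hold=27.8714 ⇒ V=27.8714 continue | (k=3,j=2): S=119.4770, (K−S)⁺=0.0000, hold=9.0816 ⇒ V=9.0816 continue | (k=3,j=3): S=171.2689, (K−S)⁺=0.0000, hold=1.2644 ⇒ V=1.2644 continue  boundary S*=58.1427
step 2: (k=2,j=0): S=69.6134, (K−S)⁺=40.7166, hold=39.4279 ⇒ V=40.7166 exercise | (k=2,j=1): S=99.7900, (K−S)⁺=10.5400, hold=18.2065 ⇒ V=18.2065 continue | (k=2,j=2): S=143.0478, (K−S)⁺=0.0000, hold=5.1000 ⇒ V=5.1000 continue  boundary S*=69.6134
step 1: (k=1,j=0): S=83.3470, (K−S)⁺=26.9830, hold=29.0235 ⇒ V=29.0235 continue | (k=1,j=1): S=119.4770, (K−S)⁺=0.0000, hold=11.4842 ⇒ V=11.4842 continue  boundary S*=-
step 0: (k=0,j=0): S=99.7900, (K−S)⁺=10.5400, hold=19.9548 ⇒ V=19.9548 continue  boundary S*=-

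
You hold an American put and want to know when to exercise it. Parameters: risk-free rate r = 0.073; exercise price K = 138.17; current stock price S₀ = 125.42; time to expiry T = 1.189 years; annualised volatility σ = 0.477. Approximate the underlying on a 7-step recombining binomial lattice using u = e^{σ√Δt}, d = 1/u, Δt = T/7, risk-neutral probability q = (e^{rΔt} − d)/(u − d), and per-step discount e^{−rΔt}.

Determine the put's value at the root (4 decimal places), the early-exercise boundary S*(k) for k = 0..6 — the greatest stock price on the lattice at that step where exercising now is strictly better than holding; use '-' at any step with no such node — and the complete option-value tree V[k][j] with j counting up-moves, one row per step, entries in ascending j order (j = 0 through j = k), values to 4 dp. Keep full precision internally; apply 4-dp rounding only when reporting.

Δt=0.16986, u=1.21724, d=0.82153, q=0.48254, disc=e^(-rΔt)=0.98768
k=7 terminal: V=max(K-S,0) → 106.4946 91.2370 68.6302 35.1340 0.0000 0.0000 0.0000 0.0000
k=6: j=0 S=38.5568 intr=99.6132 cont=97.9106 V=99.6132[EX]; j=1 S=57.1289 intr=81.0411 cont=79.3384 V=81.0411[EX]; j=2 S=84.6470 intr=53.5230 cont=51.8204 V=53.5230[EX]; j=3 S=125.4200 intr=12.7500 cont=17.9564 V=17.9564[hold]; j=4 S=185.8328 intr=0.0000 cont=0.0000 V=0.0000[hold]; j=5 S=275.3453 intr=0.0000 cont=0.0000 V=0.0000[hold]; j=6 S=407.9746 intr=0.0000 cont=0.0000 V=0.0000[hold]  S*(6)=84.6470
k=5: j=0 S=46.9330 intr=91.2370 cont=89.5343 V=91.2370[EX]; j=1 S=69.5398 intr=68.6302 cont=66.9275 V=68.6302[EX]; j=2 S=103.0360 intr=35.1340 cont=35.9126 V=35.9126[hold]; j=3 S=152.6668 intr=0.0000 cont=9.1772 V=9.1772[hold]; j=4 S=226.2038 intr=0.0000 cont=0.0000 V=0.0000[hold]; j=5 S=335.1625 intr=0.0000 cont=0.0000 V=0.0000[hold]  S*(5)=69.5398
k=4: j=0 S=57.1289 intr=81.0411 cont=79.3384 V=81.0411[EX]; j=1 S=84.6470 intr=53.5230 cont=52.1915 V=53.5230[EX]; j=2 S=125.4200 intr=12.7500 cont=22.7282 V=22.7282[hold]; j=3 S=185.8328 intr=0.0000 cont=4.6903 V=4.6903[hold]; j=4 S=275.3453 intr=0.0000 cont=0.0000 V=0.0000[hold]  S*(4)=84.6470
k=3: j=0 S=69.5398 intr=68.6302 cont=66.9275 V=68.6302[EX]; j=1 S=103.0360 intr=35.1340 cont=38.1868 V=38.1868[hold]; j=2 S=152.6668 intr=0.0000 cont=13.8514 V=13.8514[hold]; j=3 S=226.2038 intr=0.0000 cont=2.3971 V=2.3971[hold]  S*(3)=69.5398
k=2: j=0 S=84.6470 intr=53.5230 cont=53.2753 V=53.5230[EX]; j=1 S=125.4200 intr=12.7500 cont=26.1181 V=26.1181[hold]; j=2 S=185.8328 intr=0.0000 cont=8.2217 V=8.2217[hold]  S*(2)=84.6470
k=1: j=0 S=103.0360 intr=35.1340 cont=39.8025 V=39.8025[hold]; j=1 S=152.6668 intr=0.0000 cont=17.2669 V=17.2669[hold]  S*(1)=-
k=0: j=0 S=125.4200 intr=12.7500 cont=28.5717 V=28.5717[hold]  S*(0)=-

price = 28.5717
boundary = - - 84.6470 69.5398 84.6470 69.5398 84.6470
tree:
28.5717
39.8025 17.2669
53.5230 26.1181 8.2217
68.6302 38.1868 13.8514 2.3971
81.0411 53.5230 22.7282 4.6903 0.0000
91.2370 68.6302 35.9126 9.1772 0.0000 0.0000
99.6132 81.0411 53.5230 17.9564 0.0000 0.0000 0.0000
106.4946 91.2370 68.6302 35.1340 0.0000 0.0000 0.0000 0.0000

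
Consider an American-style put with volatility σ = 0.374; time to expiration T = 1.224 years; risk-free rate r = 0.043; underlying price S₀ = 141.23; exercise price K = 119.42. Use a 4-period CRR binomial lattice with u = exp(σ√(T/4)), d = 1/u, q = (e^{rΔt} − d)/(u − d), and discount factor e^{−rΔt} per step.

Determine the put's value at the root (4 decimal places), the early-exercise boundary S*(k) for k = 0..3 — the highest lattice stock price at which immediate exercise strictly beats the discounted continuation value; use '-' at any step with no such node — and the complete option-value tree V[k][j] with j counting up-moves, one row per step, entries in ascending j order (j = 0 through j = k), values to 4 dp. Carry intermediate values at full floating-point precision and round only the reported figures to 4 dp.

price = 10.8696
boundary = - - - 75.9238
tree:
10.8696
17.9416 3.5155
28.6442 6.8534 0.0000
43.4962 13.3604 0.0000 0.0000
57.6855 26.0457 0.0000 0.0000 0.0000

params: Δt=0.30600 u=1.22984 d=0.81311 q=0.48025 e^(-rΔt)=0.98693
t_4 payoffs: 57.6855 26.0457 0.0000 0.0000 0.0000
t_3: node(3,0) S=75.9238 payoff=43.4962 vs cont=41.9352 → 43.4962 [stop]  node(3,1) S=114.8358 payoff=4.5842 vs cont=13.3604 → 13.3604 [wait]  node(3,2) S=173.6907 payoff=0.0000 vs cont=0.0000 → 0.0000 [wait]  node(3,3) S=262.7097 payoff=0.0000 vs cont=0.0000 → 0.0000 [wait]  ⇒ S*(3)=75.9238
t_2: node(2,0) S=93.3743 payoff=26.0457 vs cont=28.6442 → 28.6442 [wait]  node(2,1) S=141.2300 payoff=0.0000 vs cont=6.8534 → 6.8534 [wait]  node(2,2) S=213.6123 payoff=0.0000 vs cont=0.0000 → 0.0000 [wait]  ⇒ S*(2)=-
t_1: node(1,0) S=114.8358 payoff=4.5842 vs cont=17.9416 → 17.9416 [wait]  node(1,1) S=173.6907 payoff=0.0000 vs cont=3.5155 → 3.5155 [wait]  ⇒ S*(1)=-
t_0: node(0,0) S=141.2300 payoff=0.0000 vs cont=10.8696 → 10.8696 [wait]  ⇒ S*(0)=-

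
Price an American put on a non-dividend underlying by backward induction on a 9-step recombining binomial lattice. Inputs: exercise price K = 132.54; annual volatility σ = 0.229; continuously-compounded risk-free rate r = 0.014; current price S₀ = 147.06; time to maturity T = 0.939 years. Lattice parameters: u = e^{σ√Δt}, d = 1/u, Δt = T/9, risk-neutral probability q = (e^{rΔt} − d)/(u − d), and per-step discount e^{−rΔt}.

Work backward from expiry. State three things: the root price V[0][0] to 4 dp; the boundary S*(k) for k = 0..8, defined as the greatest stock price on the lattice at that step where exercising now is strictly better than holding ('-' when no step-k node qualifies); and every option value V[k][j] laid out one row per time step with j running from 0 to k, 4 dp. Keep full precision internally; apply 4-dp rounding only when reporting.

price = 5.9048
boundary = - - - - - 101.5954 94.3517 101.5954 109.3951
tree:
5.9048
8.7479 2.9796
12.6225 4.7635 1.1421
17.6631 7.4428 2.0044 0.2530
23.8547 11.3070 3.4653 0.4982 0.0000
30.9446 16.5872 5.8754 0.9810 0.0000 0.0000
38.1883 23.2865 9.7023 1.9317 0.0000 0.0000 0.0000
44.9155 30.9446 15.4293 3.8035 0.0000 0.0000 0.0000 0.0000
51.1630 38.1883 23.1449 7.4892 0.0000 0.0000 0.0000 0.0000 0.0000
56.9651 44.9155 30.9446 14.7463 0.0000 0.0000 0.0000 0.0000 0.0000 0.0000

Δt=0.10433  u=1.07677  d=0.92870  q=0.49139  discount=0.99854
step 9 (expiry): payoffs max(K−S,0) = 56.9651 44.9155 30.9446 14.7463 0.0000 0.0000 0.0000 0.0000 0.0000 0.0000
step 8: (k=8,j=0): S=81.3770, (K−S)⁺=51.1630, hold=50.9696 ⇒ V=51.1630 exercise | (k=8,j=1): S=94.3517, (K−S)⁺=38.1883, hold=37.9948 ⇒ V=38.1883 exercise | (k=8,j=2): S=109.3951, (K−S)⁺=23.1449, hold=22.9514 ⇒ V=23.1449 exercise | (k=8,j=3): S=126.8371, (K−S)⁺=5.7029, hold=7.4892 ⇒ V=7.4892 continue | (k=8,j=4): S=147.0600, (K−S)⁺=0.0000, hold=0.0000 ⇒ V=0.0000 continue | (k=8,j=5): S=170.5072, (K−S)⁺=0.0000, hold=0.0000 ⇒ V=0.0000 continue | (k=8,j=6): S=197.6929, (K−S)⁺=0.0000, hold=0.0000 ⇒ V=0.0000 continue | (k=8,j=7): S=229.2130, (K−S)⁺=0.0000, hold=0.0000 ⇒ V=0.0000 continue | (k=8,j=8): S=265.7588, (K−S)⁺=0.0000, hold=0.0000 ⇒ V=0.0000 continue  boundary S*=109.3951
step 7: (k=7,j=0): S=87.6245, (K−S)⁺=44.9155, hold=44.7220 ⇒ V=44.9155 exercise | (k=7,j=1): S=101.5954, (K−S)⁺=30.9446, hold=30.7512 ⇒ V=30.9446 exercise | (k=7,j=2): S=117.7937, (K−S)⁺=14.7463, hold=15.4293 ⇒ V=15.4293 continue | (k=7,j=3): S=136.5748, (K−S)⁺=0.0000, hold=3.8035 ⇒ V=3.8035 continue | (k=7,j=4): S=158.3502, (K−S)⁺=0.0000, hold=0.0000 ⇒ V=0.0000 continue | (k=7,j=5): S=183.5976, (K−S)⁺=0.0000, hold=0.0000 ⇒ V=0.0000 continue | (k=7,j=6): S=212.8704, (K−S)⁺=0.0000, hold=0.0000 ⇒ V=0.0000 continue | (k=7,j=7): S=246.8104, (K−S)⁺=0.0000, hold=0.0000 ⇒ V=0.0000 continue  boundary S*=101.5954
step 6: (k=6,j=0): S=94.3517, (K−S)⁺=38.1883, hold=37.9948 ⇒ V=38.1883 exercise | (k=6,j=1): S=109.3951, (K−S)⁺=23.1449, hold=23.2865 ⇒ V=23.2865 continue | (k=6,j=2): S=126.8371, (K−S)⁺=5.7029, hold=9.7023 ⇒ V=9.7023 continue | (k=6,j=3): S=147.0600, (K−S)⁺=0.0000, hold=1.9317 ⇒ V=1.9317 continue | (k=6,j=4): S=170.5072, (K−S)⁺=0.0000, hold=0.0000 ⇒ V=0.0000 continue | (k=6,j=5): S=197.6929, (K−S)⁺=0.0000, hold=0.0000 ⇒ V=0.0000 continue | (k=6,j=6): S=229.2130, (K−S)⁺=0.0000, hold=0.0000 ⇒ V=0.0000 continue  boundary S*=94.3517
step 5: (k=5,j=0): S=101.5954, (K−S)⁺=30.9446, hold=30.8207 ⇒ V=30.9446 exercise | (k=5,j=1): S=117.7937, (K−S)⁺=14.7463, hold=16.5872 ⇒ V=16.5872 continue | (k=5,j=2): S=136.5748, (K−S)⁺=0.0000, hold=5.8754 ⇒ V=5.8754 continue | (k=5,j=3): S=158.3502, (K−S)⁺=0.0000, hold=0.9810 ⇒ V=0.9810 continue | (k=5,j=4): S=183.5976, (K−S)⁺=0.0000, hold=0.0000 ⇒ V=0.0000 continue | (k=5,j=5): S=212.8704, (K−S)⁺=0.0000, hold=0.0000 ⇒ V=0.0000 continue  boundary S*=101.5954
step 4: (k=4,j=0): S=109.3951, (K−S)⁺=23.1449, hold=23.8547 ⇒ V=23.8547 continue | (k=4,j=1): S=126.8371, (K−S)⁺=5.7029, hold=11.3070 ⇒ V=11.3070 continue | (k=4,j=2): S=147.0600, (K−S)⁺=0.0000, hold=3.4653 ⇒ V=3.4653 continue | (k=4,j=3): S=170.5072, (K−S)⁺=0.0000, hold=0.4982 ⇒ V=0.4982 continue | (k=4,j=4): S=197.6929, (K−S)⁺=0.0000, hold=0.0000 ⇒ V=0.0000 continue  boundary S*=-
step 3: (k=3,j=0): S=117.7937, (K−S)⁺=14.7463, hold=17.6631 ⇒ V=17.6631 continue | (k=3,j=1): S=136.5748, (K−S)⁺=0.0000, hold=7.4428 ⇒ V=7.4428 continue | (k=3,j=2): S=158.3502, (K−S)⁺=0.0000, hold=2.0044 ⇒ V=2.0044 continue | (k=3,j=3): S=183.5976, (K−S)⁺=0.0000, hold=0.2530 ⇒ V=0.2530 continue  boundary S*=-
step 2: (k=2,j=0): S=126.8371, (K−S)⁺=5.7029, hold=12.6225 ⇒ V=12.6225 continue | (k=2,j=1): S=147.0600, (K−S)⁺=0.0000, hold=4.7635 ⇒ V=4.7635 continue | (k=2,j=2): S=170.5072, (K−S)⁺=0.0000, hold=1.1421 ⇒ V=1.1421 continue  boundary S*=-
step 1: (k=1,j=0): S=136.5748, (K−S)⁺=0.0000, hold=8.7479 ⇒ V=8.7479 continue | (k=1,j=1): S=158.3502, (K−S)⁺=0.0000, hold=2.9796 ⇒ V=2.9796 continue  boundary S*=-
step 0: (k=0,j=0): S=147.0600, (K−S)⁺=0.0000, hold=5.9048 ⇒ V=5.9048 continue  boundary S*=-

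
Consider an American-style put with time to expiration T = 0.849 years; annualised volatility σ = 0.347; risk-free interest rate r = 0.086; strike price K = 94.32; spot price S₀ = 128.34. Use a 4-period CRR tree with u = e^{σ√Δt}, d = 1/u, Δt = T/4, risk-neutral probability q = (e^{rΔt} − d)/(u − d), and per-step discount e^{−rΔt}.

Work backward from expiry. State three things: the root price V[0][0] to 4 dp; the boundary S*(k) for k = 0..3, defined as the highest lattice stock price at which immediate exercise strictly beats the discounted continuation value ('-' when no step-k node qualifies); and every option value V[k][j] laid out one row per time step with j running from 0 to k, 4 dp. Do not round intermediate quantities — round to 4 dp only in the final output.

params: Δt=0.21225 u=1.17335 d=0.85226 q=0.51749 e^(-rΔt)=0.98191
t_4 payoffs: 26.6107 1.1009 0.0000 0.0000 0.0000
t_3: node(3,0) S=79.4468 payoff=14.8732 vs cont=13.1671 → 14.8732 [stop]  node(3,1) S=109.3789 payoff=0.0000 vs cont=0.5216 → 0.5216 [wait]  node(3,2) S=150.5881 payoff=0.0000 vs cont=0.0000 → 0.0000 [wait]  node(3,3) S=207.3230 payoff=0.0000 vs cont=0.0000 → 0.0000 [wait]  ⇒ S*(3)=79.4468
t_2: node(2,0) S=93.2191 payoff=1.1009 vs cont=7.3117 → 7.3117 [wait]  node(2,1) S=128.3400 payoff=0.0000 vs cont=0.2471 → 0.2471 [wait]  node(2,2) S=176.6929 payoff=0.0000 vs cont=0.0000 → 0.0000 [wait]  ⇒ S*(2)=-
t_1: node(1,0) S=109.3789 payoff=0.0000 vs cont=3.5897 → 3.5897 [wait]  node(1,1) S=150.5881 payoff=0.0000 vs cont=0.1171 → 0.1171 [wait]  ⇒ S*(1)=-
t_0: node(0,0) S=128.3400 payoff=0.0000 vs cont=1.7602 → 1.7602 [wait]  ⇒ S*(0)=-

price = 1.7602
boundary = - - - 79.4468
tree:
1.7602
3.5897 0.1171
7.3117 0.2471 0.0000
14.8732 0.5216 0.0000 0.0000
26.6107 1.1009 0.0000 0.0000 0.0000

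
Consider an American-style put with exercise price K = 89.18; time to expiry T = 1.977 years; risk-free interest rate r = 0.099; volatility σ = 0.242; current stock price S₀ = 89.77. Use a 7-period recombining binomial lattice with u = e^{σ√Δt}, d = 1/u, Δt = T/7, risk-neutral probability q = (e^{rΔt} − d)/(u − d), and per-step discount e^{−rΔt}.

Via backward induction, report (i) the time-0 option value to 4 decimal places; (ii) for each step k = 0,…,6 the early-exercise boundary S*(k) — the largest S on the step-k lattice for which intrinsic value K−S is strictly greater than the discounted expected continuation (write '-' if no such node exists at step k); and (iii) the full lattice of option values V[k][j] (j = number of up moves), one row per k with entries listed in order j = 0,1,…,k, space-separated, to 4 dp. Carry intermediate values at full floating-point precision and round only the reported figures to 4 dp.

price = 6.4783
boundary = - - 69.4102 61.0336 69.4102 61.0336 69.4102
tree:
6.4783
11.4808 3.1413
19.7698 5.9880 1.2155
28.1464 11.0785 2.5626 0.2910
35.5120 19.7698 5.2721 0.7088 0.0000
41.9888 28.1464 10.4791 1.7264 0.0000 0.0000
47.6839 35.5120 19.7698 4.2053 0.0000 0.0000 0.0000
52.6917 41.9888 28.1464 10.2436 0.0000 0.0000 0.0000 0.0000

Δt=0.28243  u=1.13724  d=0.87932  q=0.57783  discount=0.97243
step 7 (expiry): payoffs max(K−S,0) = 52.6917 41.9888 28.1464 10.2436 0.0000 0.0000 0.0000 0.0000
step 6: (k=6,j=0): S=41.4961, (K−S)⁺=47.6839, hold=45.2249 ⇒ V=47.6839 exercise | (k=6,j=1): S=53.6680, (K−S)⁺=35.5120, hold=33.0530 ⇒ V=35.5120 exercise | (k=6,j=2): S=69.4102, (K−S)⁺=19.7698, hold=17.3108 ⇒ V=19.7698 exercise | (k=6,j=3): S=89.7700, (K−S)⁺=0.0000, hold=4.2053 ⇒ V=4.2053 continue | (k=6,j=4): S=116.1019, (K−S)⁺=0.0000, hold=0.0000 ⇒ V=0.0000 continue | (k=6,j=5): S=150.1575, (K−S)⁺=0.0000, hold=0.0000 ⇒ V=0.0000 continue | (k=6,j=6): S=194.2026, (K−S)⁺=0.0000, hold=0.0000 ⇒ V=0.0000 continue  boundary S*=69.4102
step 5: (k=5,j=0): S=47.1912, (K−S)⁺=41.9888, hold=39.5298 ⇒ V=41.9888 exercise | (k=5,j=1): S=61.0336, (K−S)⁺=28.1464, hold=25.6874 ⇒ V=28.1464 exercise | (k=5,j=2): S=78.9364, (K−S)⁺=10.2436, hold=10.4791 ⇒ V=10.4791 continue | (k=5,j=3): S=102.0905, (K−S)⁺=0.0000, hold=1.7264 ⇒ V=1.7264 continue | (k=5,j=4): S=132.0362, (K−S)⁺=0.0000, hold=0.0000 ⇒ V=0.0000 continue | (k=5,j=5): S=170.7659, (K−S)⁺=0.0000, hold=0.0000 ⇒ V=0.0000 continue  boundary S*=61.0336
step 4: (k=4,j=0): S=53.6680, (K−S)⁺=35.5120, hold=33.0530 ⇒ V=35.5120 exercise | (k=4,j=1): S=69.4102, (K−S)⁺=19.7698, hold=17.4432 ⇒ V=19.7698 exercise | (k=4,j=2): S=89.7700, (K−S)⁺=0.0000, hold=5.2721 ⇒ V=5.2721 continue | (k=4,j=3): S=116.1019, (K−S)⁺=0.0000, hold=0.7088 ⇒ V=0.7088 continue | (k=4,j=4): S=150.1575, (K−S)⁺=0.0000, hold=0.0000 ⇒ V=0.0000 continue  boundary S*=69.4102
step 3: (k=3,j=0): S=61.0336, (K−S)⁺=28.1464, hold=25.6874 ⇒ V=28.1464 exercise | (k=3,j=1): S=78.9364, (K−S)⁺=10.2436, hold=11.0785 ⇒ V=11.0785 continue | (k=3,j=2): S=102.0905, (K−S)⁺=0.0000, hold=2.5626 ⇒ V=2.5626 continue | (k=3,j=3): S=132.0362, (K−S)⁺=0.0000, hold=0.2910 ⇒ V=0.2910 continue  boundary S*=61.0336
step 2: (k=2,j=0): S=69.4102, (K−S)⁺=19.7698, hold=17.7799 ⇒ V=19.7698 exercise | (k=2,j=1): S=89.7700, (K−S)⁺=0.0000, hold=5.9880 ⇒ V=5.9880 continue | (k=2,j=2): S=116.1019, (K−S)⁺=0.0000, hold=1.2155 ⇒ V=1.2155 continue  boundary S*=69.4102
step 1: (k=1,j=0): S=78.9364, (K−S)⁺=10.2436, hold=11.4808 ⇒ V=11.4808 continue | (k=1,j=1): S=102.0905, (K−S)⁺=0.0000, hold=3.1413 ⇒ V=3.1413 continue  boundary S*=-
step 0: (k=0,j=0): S=89.7700, (K−S)⁺=0.0000, hold=6.4783 ⇒ V=6.4783 continue  boundary S*=-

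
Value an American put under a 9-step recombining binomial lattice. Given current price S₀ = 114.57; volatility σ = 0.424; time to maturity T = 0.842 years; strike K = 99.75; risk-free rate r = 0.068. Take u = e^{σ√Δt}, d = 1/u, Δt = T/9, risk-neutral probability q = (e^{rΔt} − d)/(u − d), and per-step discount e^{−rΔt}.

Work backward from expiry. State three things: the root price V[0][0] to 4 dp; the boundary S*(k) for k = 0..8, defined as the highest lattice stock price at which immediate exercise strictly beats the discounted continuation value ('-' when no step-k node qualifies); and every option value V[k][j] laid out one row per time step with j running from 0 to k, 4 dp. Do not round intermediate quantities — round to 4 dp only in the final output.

price = 7.9648
boundary = - - - - 68.1992 59.9041 68.1992 77.6430 88.3945
tree:
7.9648
11.7773 4.1340
16.9322 6.6109 1.6319
23.5573 10.3156 2.8738 0.3716
31.5508 15.6147 4.9814 0.7363 0.0000
39.8459 22.7471 8.4575 1.4591 0.0000 0.0000
47.1321 31.5508 13.9579 2.8916 0.0000 0.0000 0.0000
53.5321 39.8459 22.1070 5.7302 0.0000 0.0000 0.0000 0.0000
59.1536 47.1321 31.5508 11.3555 0.0000 0.0000 0.0000 0.0000 0.0000
64.0914 53.5321 39.8459 22.1070 0.0000 0.0000 0.0000 0.0000 0.0000 0.0000

params: Δt=0.09356 u=1.13847 d=0.87837 q=0.49216 e^(-rΔt)=0.99366
t_9 payoffs: 64.0914 53.5321 39.8459 22.1070 0.0000 0.0000 0.0000 0.0000 0.0000 0.0000
t_8: node(8,0) S=40.5964 payoff=59.1536 vs cont=58.5210 → 59.1536 [stop]  node(8,1) S=52.6179 payoff=47.1321 vs cont=46.4995 → 47.1321 [stop]  node(8,2) S=68.1992 payoff=31.5508 vs cont=30.9182 → 31.5508 [stop]  node(8,3) S=88.3945 payoff=11.3555 vs cont=11.1556 → 11.3555 [stop]  node(8,4) S=114.5700 payoff=0.0000 vs cont=0.0000 → 0.0000 [wait]  node(8,5) S=148.4967 payoff=0.0000 vs cont=0.0000 → 0.0000 [wait]  node(8,6) S=192.4698 payoff=0.0000 vs cont=0.0000 → 0.0000 [wait]  node(8,7) S=249.4642 payoff=0.0000 vs cont=0.0000 → 0.0000 [wait]  node(8,8) S=323.3360 payoff=0.0000 vs cont=0.0000 → 0.0000 [wait]  ⇒ S*(8)=88.3945
t_7: node(7,0) S=46.2179 payoff=53.5321 vs cont=52.8995 → 53.5321 [stop]  node(7,1) S=59.9041 payoff=39.8459 vs cont=39.2133 → 39.8459 [stop]  node(7,2) S=77.6430 payoff=22.1070 vs cont=21.4744 → 22.1070 [stop]  node(7,3) S=100.6348 payoff=0.0000 vs cont=5.7302 → 5.7302 [wait]  node(7,4) S=130.4349 payoff=0.0000 vs cont=0.0000 → 0.0000 [wait]  node(7,5) S=169.0595 payoff=0.0000 vs cont=0.0000 → 0.0000 [wait]  node(7,6) S=219.1217 payoff=0.0000 vs cont=0.0000 → 0.0000 [wait]  node(7,7) S=284.0084 payoff=0.0000 vs cont=0.0000 → 0.0000 [wait]  ⇒ S*(7)=77.6430
t_6: node(6,0) S=52.6179 payoff=47.1321 vs cont=46.4995 → 47.1321 [stop]  node(6,1) S=68.1992 payoff=31.5508 vs cont=30.9182 → 31.5508 [stop]  node(6,2) S=88.3945 payoff=11.3555 vs cont=13.9579 → 13.9579 [wait]  node(6,3) S=114.5700 payoff=0.0000 vs cont=2.8916 → 2.8916 [wait]  node(6,4) S=148.4967 payoff=0.0000 vs cont=0.0000 → 0.0000 [wait]  node(6,5) S=192.4698 payoff=0.0000 vs cont=0.0000 → 0.0000 [wait]  node(6,6) S=249.4642 payoff=0.0000 vs cont=0.0000 → 0.0000 [wait]  ⇒ S*(6)=68.1992
t_5: node(5,0) S=59.9041 payoff=39.8459 vs cont=39.2133 → 39.8459 [stop]  node(5,1) S=77.6430 payoff=22.1070 vs cont=22.7471 → 22.7471 [wait]  node(5,2) S=100.6348 payoff=0.0000 vs cont=8.4575 → 8.4575 [wait]  node(5,3) S=130.4349 payoff=0.0000 vs cont=1.4591 → 1.4591 [wait]  node(5,4) S=169.0595 payoff=0.0000 vs cont=0.0000 → 0.0000 [wait]  node(5,5) S=219.1217 payoff=0.0000 vs cont=0.0000 → 0.0000 [wait]  ⇒ S*(5)=59.9041
t_4: node(4,0) S=68.1992 payoff=31.5508 vs cont=31.2313 → 31.5508 [stop]  node(4,1) S=88.3945 payoff=11.3555 vs cont=15.6147 → 15.6147 [wait]  node(4,2) S=114.5700 payoff=0.0000 vs cont=4.9814 → 4.9814 [wait]  node(4,3) S=148.4967 payoff=0.0000 vs cont=0.7363 → 0.7363 [wait]  node(4,4) S=192.4698 payoff=0.0000 vs cont=0.0000 → 0.0000 [wait]  ⇒ S*(4)=68.1992
t_3: node(3,0) S=77.6430 payoff=22.1070 vs cont=23.5573 → 23.5573 [wait]  node(3,1) S=100.6348 payoff=0.0000 vs cont=10.3156 → 10.3156 [wait]  node(3,2) S=130.4349 payoff=0.0000 vs cont=2.8738 → 2.8738 [wait]  node(3,3) S=169.0595 payoff=0.0000 vs cont=0.3716 → 0.3716 [wait]  ⇒ S*(3)=-
t_2: node(2,0) S=88.3945 payoff=11.3555 vs cont=16.9322 → 16.9322 [wait]  node(2,1) S=114.5700 payoff=0.0000 vs cont=6.6109 → 6.6109 [wait]  node(2,2) S=148.4967 payoff=0.0000 vs cont=1.6319 → 1.6319 [wait]  ⇒ S*(2)=-
t_1: node(1,0) S=100.6348 payoff=0.0000 vs cont=11.7773 → 11.7773 [wait]  node(1,1) S=130.4349 payoff=0.0000 vs cont=4.1340 → 4.1340 [wait]  ⇒ S*(1)=-
t_0: node(0,0) S=114.5700 payoff=0.0000 vs cont=7.9648 → 7.9648 [wait]  ⇒ S*(0)=-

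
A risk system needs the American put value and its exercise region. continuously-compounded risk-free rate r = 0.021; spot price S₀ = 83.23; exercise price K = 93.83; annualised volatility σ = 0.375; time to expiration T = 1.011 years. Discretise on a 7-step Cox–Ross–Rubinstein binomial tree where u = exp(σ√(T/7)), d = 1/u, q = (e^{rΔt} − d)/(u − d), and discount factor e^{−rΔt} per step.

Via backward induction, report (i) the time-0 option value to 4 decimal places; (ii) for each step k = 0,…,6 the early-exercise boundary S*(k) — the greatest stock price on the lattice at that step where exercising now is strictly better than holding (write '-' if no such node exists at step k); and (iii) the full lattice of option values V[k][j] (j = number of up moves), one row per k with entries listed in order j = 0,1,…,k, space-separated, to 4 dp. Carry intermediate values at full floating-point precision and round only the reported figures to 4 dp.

price = 17.9493
boundary = - - - 54.2751 62.5884 54.2751 62.5884
tree:
17.9493
24.2620 11.0884
31.6249 16.2808 5.4216
39.5549 23.0643 8.8891 1.6246
46.7640 31.2416 14.1755 3.1042 0.0000
53.0155 39.5549 21.7181 5.9314 0.0000 0.0000
58.4367 46.7640 31.2416 11.3333 0.0000 0.0000 0.0000
63.1378 53.0155 39.5549 21.6550 0.0000 0.0000 0.0000 0.0000

params: Δt=0.14443 u=1.15317 d=0.86718 q=0.47505 e^(-rΔt)=0.99697
t_7 payoffs: 63.1378 53.0155 39.5549 21.6550 0.0000 0.0000 0.0000 0.0000
t_6: node(6,0) S=35.3933 payoff=58.4367 vs cont=58.1525 → 58.4367 [stop]  node(6,1) S=47.0660 payoff=46.7640 vs cont=46.4798 → 46.7640 [stop]  node(6,2) S=62.5884 payoff=31.2416 vs cont=30.9575 → 31.2416 [stop]  node(6,3) S=83.2300 payoff=10.6000 vs cont=11.3333 → 11.3333 [wait]  node(6,4) S=110.6792 payoff=0.0000 vs cont=0.0000 → 0.0000 [wait]  node(6,5) S=147.1812 payoff=0.0000 vs cont=0.0000 → 0.0000 [wait]  node(6,6) S=195.7214 payoff=0.0000 vs cont=0.0000 → 0.0000 [wait]  ⇒ S*(6)=62.5884
t_5: node(5,0) S=40.8145 payoff=53.0155 vs cont=52.7313 → 53.0155 [stop]  node(5,1) S=54.2751 payoff=39.5549 vs cont=39.2707 → 39.5549 [stop]  node(5,2) S=72.1750 payoff=21.6550 vs cont=21.7181 → 21.7181 [wait]  node(5,3) S=95.9783 payoff=0.0000 vs cont=5.9314 → 5.9314 [wait]  node(5,4) S=127.6319 payoff=0.0000 vs cont=0.0000 → 0.0000 [wait]  node(5,5) S=169.7248 payoff=0.0000 vs cont=0.0000 → 0.0000 [wait]  ⇒ S*(5)=54.2751
t_4: node(4,0) S=47.0660 payoff=46.7640 vs cont=46.4798 → 46.7640 [stop]  node(4,1) S=62.5884 payoff=31.2416 vs cont=30.9874 → 31.2416 [stop]  node(4,2) S=83.2300 payoff=10.6000 vs cont=14.1755 → 14.1755 [wait]  node(4,3) S=110.6792 payoff=0.0000 vs cont=3.1042 → 3.1042 [wait]  node(4,4) S=147.1812 payoff=0.0000 vs cont=0.0000 → 0.0000 [wait]  ⇒ S*(4)=62.5884
t_3: node(3,0) S=54.2751 payoff=39.5549 vs cont=39.2707 → 39.5549 [stop]  node(3,1) S=72.1750 payoff=21.6550 vs cont=23.0643 → 23.0643 [wait]  node(3,2) S=95.9783 payoff=0.0000 vs cont=8.8891 → 8.8891 [wait]  node(3,3) S=127.6319 payoff=0.0000 vs cont=1.6246 → 1.6246 [wait]  ⇒ S*(3)=54.2751
t_2: node(2,0) S=62.5884 payoff=31.2416 vs cont=31.6249 → 31.6249 [wait]  node(2,1) S=83.2300 payoff=10.6000 vs cont=16.2808 → 16.2808 [wait]  node(2,2) S=110.6792 payoff=0.0000 vs cont=5.4216 → 5.4216 [wait]  ⇒ S*(2)=-
t_1: node(1,0) S=72.1750 payoff=21.6550 vs cont=24.2620 → 24.2620 [wait]  node(1,1) S=95.9783 payoff=0.0000 vs cont=11.0884 → 11.0884 [wait]  ⇒ S*(1)=-
t_0: node(0,0) S=83.2300 payoff=10.6000 vs cont=17.9493 → 17.9493 [wait]  ⇒ S*(0)=-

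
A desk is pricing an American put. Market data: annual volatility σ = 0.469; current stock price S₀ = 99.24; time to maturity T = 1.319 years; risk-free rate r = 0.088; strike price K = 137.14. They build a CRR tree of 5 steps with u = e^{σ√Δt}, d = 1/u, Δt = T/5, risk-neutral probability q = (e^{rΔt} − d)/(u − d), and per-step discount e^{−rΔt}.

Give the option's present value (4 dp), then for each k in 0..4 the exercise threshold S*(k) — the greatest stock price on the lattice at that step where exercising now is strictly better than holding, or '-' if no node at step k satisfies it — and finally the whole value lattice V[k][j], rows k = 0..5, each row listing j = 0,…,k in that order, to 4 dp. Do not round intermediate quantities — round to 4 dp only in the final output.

price = 41.8172
boundary = - 77.9959 61.2994 77.9959 99.2400
tree:
41.8172
59.1441 25.6746
75.8406 39.8441 12.0638
88.9628 59.1441 21.5393 2.7164
99.2760 75.8406 37.9000 5.4338 0.0000
107.3815 88.9628 59.1441 10.8695 0.0000 0.0000

Δt=0.26380, u=1.27238, d=0.78593, q=0.48835, disc=e^(-rΔt)=0.97705
k=5 terminal: V=max(K-S,0) → 107.3815 88.9628 59.1441 10.8695 0.0000 0.0000
k=4: j=0 S=37.8640 intr=99.2760 cont=96.1291 V=99.2760[EX]; j=1 S=61.2994 intr=75.8406 cont=72.6936 V=75.8406[EX]; j=2 S=99.2400 intr=37.9000 cont=34.7530 V=37.9000[EX]; j=3 S=160.6634 intr=0.0000 cont=5.4338 V=5.4338[hold]; j=4 S=260.1042 intr=0.0000 cont=0.0000 V=0.0000[hold]  S*(4)=99.2400
k=3: j=0 S=48.1772 intr=88.9628 cont=85.8159 V=88.9628[EX]; j=1 S=77.9959 intr=59.1441 cont=55.9972 V=59.1441[EX]; j=2 S=126.2705 intr=10.8695 cont=21.5393 V=21.5393[hold]; j=3 S=204.4241 intr=0.0000 cont=2.7164 V=2.7164[hold]  S*(3)=77.9959
k=2: j=0 S=61.2994 intr=75.8406 cont=72.6936 V=75.8406[EX]; j=1 S=99.2400 intr=37.9000 cont=39.8441 V=39.8441[hold]; j=2 S=160.6634 intr=0.0000 cont=12.0638 V=12.0638[hold]  S*(2)=61.2994
k=1: j=0 S=77.9959 intr=59.1441 cont=56.9248 V=59.1441[EX]; j=1 S=126.2705 intr=10.8695 cont=25.6746 V=25.6746[hold]  S*(1)=77.9959
k=0: j=0 S=99.2400 intr=37.9000 cont=41.8172 V=41.8172[hold]  S*(0)=-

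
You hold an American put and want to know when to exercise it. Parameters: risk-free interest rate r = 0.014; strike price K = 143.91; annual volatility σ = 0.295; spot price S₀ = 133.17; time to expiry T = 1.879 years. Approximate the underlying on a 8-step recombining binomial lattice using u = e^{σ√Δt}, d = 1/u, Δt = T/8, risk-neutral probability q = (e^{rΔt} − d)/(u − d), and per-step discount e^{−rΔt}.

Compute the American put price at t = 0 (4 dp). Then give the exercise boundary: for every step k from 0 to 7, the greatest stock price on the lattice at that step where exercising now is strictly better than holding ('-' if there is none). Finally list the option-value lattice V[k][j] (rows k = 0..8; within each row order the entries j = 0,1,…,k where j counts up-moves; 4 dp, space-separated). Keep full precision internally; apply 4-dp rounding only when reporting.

Δt=0.23488, u=1.15369, d=0.86678, q=0.47580, disc=e^(-rΔt)=0.99672
k=8 terminal: V=max(K-S,0) → 101.4790 87.4340 68.7400 43.8581 10.7400 0.0000 0.0000 0.0000 0.0000
k=7: j=0 S=48.9523 intr=94.9577 cont=94.4852 V=94.9577[EX]; j=1 S=65.1560 intr=78.7540 cont=78.2816 V=78.7540[EX]; j=2 S=86.7232 intr=57.1868 cont=56.7144 V=57.1868[EX]; j=3 S=115.4293 intr=28.4807 cont=28.0083 V=28.4807[EX]; j=4 S=153.6374 intr=0.0000 cont=5.6114 V=5.6114[hold]; j=5 S=204.4927 intr=0.0000 cont=0.0000 V=0.0000[hold]; j=6 S=272.1815 intr=0.0000 cont=0.0000 V=0.0000[hold]; j=7 S=362.2759 intr=0.0000 cont=0.0000 V=0.0000[hold]  S*(7)=115.4293
k=6: j=0 S=56.4760 intr=87.4340 cont=86.9616 V=87.4340[EX]; j=1 S=75.1700 intr=68.7400 cont=68.2675 V=68.7400[EX]; j=2 S=100.0519 intr=43.8581 cont=43.3856 V=43.8581[EX]; j=3 S=133.1700 intr=10.7400 cont=17.5418 V=17.5418[hold]; j=4 S=177.2504 intr=0.0000 cont=2.9319 V=2.9319[hold]; j=5 S=235.9218 intr=0.0000 cont=0.0000 V=0.0000[hold]; j=6 S=314.0140 intr=0.0000 cont=0.0000 V=0.0000[hold]  S*(6)=100.0519
k=5: j=0 S=65.1560 intr=78.7540 cont=78.2816 V=78.7540[EX]; j=1 S=86.7232 intr=57.1868 cont=56.7144 V=57.1868[EX]; j=2 S=115.4293 intr=28.4807 cont=31.2339 V=31.2339[hold]; j=3 S=153.6374 intr=0.0000 cont=10.5556 V=10.5556[hold]; j=4 S=204.4927 intr=0.0000 cont=1.5318 V=1.5318[hold]; j=5 S=272.1815 intr=0.0000 cont=0.0000 V=0.0000[hold]  S*(5)=86.7232
k=4: j=0 S=75.1700 intr=68.7400 cont=68.2675 V=68.7400[EX]; j=1 S=100.0519 intr=43.8581 cont=44.6913 V=44.6913[hold]; j=2 S=133.1700 intr=10.7400 cont=21.3250 V=21.3250[hold]; j=3 S=177.2504 intr=0.0000 cont=6.2416 V=6.2416[hold]; j=4 S=235.9218 intr=0.0000 cont=0.8004 V=0.8004[hold]  S*(4)=75.1700
k=3: j=0 S=86.7232 intr=57.1868 cont=57.1096 V=57.1868[EX]; j=1 S=115.4293 intr=28.4807 cont=33.4634 V=33.4634[hold]; j=2 S=153.6374 intr=0.0000 cont=14.1019 V=14.1019[hold]; j=3 S=204.4927 intr=0.0000 cont=3.6407 V=3.6407[hold]  S*(3)=86.7232
k=2: j=0 S=100.0519 intr=43.8581 cont=45.7486 V=45.7486[hold]; j=1 S=133.1700 intr=10.7400 cont=24.1716 V=24.1716[hold]; j=2 S=177.2504 intr=0.0000 cont=9.0945 V=9.0945[hold]  S*(2)=-
k=1: j=0 S=115.4293 intr=28.4807 cont=35.3658 V=35.3658[hold]; j=1 S=153.6374 intr=0.0000 cont=16.9422 V=16.9422[hold]  S*(1)=-
k=0: j=0 S=133.1700 intr=10.7400 cont=26.5126 V=26.5126[hold]  S*(0)=-

price = 26.5126
boundary = - - - 86.7232 75.1700 86.7232 100.0519 115.4293
tree:
26.5126
35.3658 16.9422
45.7486 24.1716 9.0945
57.1868 33.4634 14.1019 3.6407
68.7400 44.6913 21.3250 6.2416 0.8004
78.7540 57.1868 31.2339 10.5556 1.5318 0.0000
87.4340 68.7400 43.8581 17.5418 2.9319 0.0000 0.0000
94.9577 78.7540 57.1868 28.4807 5.6114 0.0000 0.0000 0.0000
101.4790 87.4340 68.7400 43.8581 10.7400 0.0000 0.0000 0.0000 0.0000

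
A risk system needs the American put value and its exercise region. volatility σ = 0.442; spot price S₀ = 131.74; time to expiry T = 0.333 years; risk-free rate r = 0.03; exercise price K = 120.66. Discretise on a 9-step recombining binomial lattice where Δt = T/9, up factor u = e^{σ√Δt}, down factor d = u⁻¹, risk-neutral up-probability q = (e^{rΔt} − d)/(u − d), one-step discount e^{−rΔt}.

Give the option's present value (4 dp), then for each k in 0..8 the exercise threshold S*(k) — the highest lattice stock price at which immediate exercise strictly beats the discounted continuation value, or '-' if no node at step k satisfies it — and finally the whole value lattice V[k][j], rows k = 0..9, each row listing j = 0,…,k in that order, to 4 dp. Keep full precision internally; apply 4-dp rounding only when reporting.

price = 7.3043
boundary = - - - - - 86.1188 93.7610 102.0813 93.7610
tree:
7.3043
10.6297 3.7939
15.0500 5.9655 1.4993
20.6371 9.1584 2.5926 0.3432
27.2672 13.6521 4.4131 0.6675 0.0000
34.5412 19.6145 7.3593 1.2983 0.0000 0.0000
41.5604 26.8990 11.9329 2.5251 0.0000 0.0000 0.0000
48.0075 34.5412 18.5787 4.9113 0.0000 0.0000 0.0000 0.0000
53.9292 41.5604 26.8990 9.5522 0.0000 0.0000 0.0000 0.0000 0.0000
59.3682 48.0075 34.5412 18.5787 0.0000 0.0000 0.0000 0.0000 0.0000 0.0000

Δt=0.03700, u=1.08874, d=0.91849, q=0.48528, disc=e^(-rΔt)=0.99889
k=9 terminal: V=max(K-S,0) → 59.3682 48.0075 34.5412 18.5787 0.0000 0.0000 0.0000 0.0000 0.0000 0.0000
k=8: j=0 S=66.7308 intr=53.9292 cont=53.7953 V=53.9292[EX]; j=1 S=79.0996 intr=41.5604 cont=41.4265 V=41.5604[EX]; j=2 S=93.7610 intr=26.8990 cont=26.7652 V=26.8990[EX]; j=3 S=111.1399 intr=9.5201 cont=9.5522 V=9.5522[hold]; j=4 S=131.7400 intr=0.0000 cont=0.0000 V=0.0000[hold]; j=5 S=156.1584 intr=0.0000 cont=0.0000 V=0.0000[hold]; j=6 S=185.1029 intr=0.0000 cont=0.0000 V=0.0000[hold]; j=7 S=219.4123 intr=0.0000 cont=0.0000 V=0.0000[hold]; j=8 S=260.0811 intr=0.0000 cont=0.0000 V=0.0000[hold]  S*(8)=93.7610
k=7: j=0 S=72.6525 intr=48.0075 cont=47.8737 V=48.0075[EX]; j=1 S=86.1188 intr=34.5412 cont=34.4073 V=34.5412[EX]; j=2 S=102.0813 intr=18.5787 cont=18.4604 V=18.5787[EX]; j=3 S=121.0023 intr=0.0000 cont=4.9113 V=4.9113[hold]; j=4 S=143.4305 intr=0.0000 cont=0.0000 V=0.0000[hold]; j=5 S=170.0158 intr=0.0000 cont=0.0000 V=0.0000[hold]; j=6 S=201.5288 intr=0.0000 cont=0.0000 V=0.0000[hold]; j=7 S=238.8828 intr=0.0000 cont=0.0000 V=0.0000[hold]  S*(7)=102.0813
k=6: j=0 S=79.0996 intr=41.5604 cont=41.4265 V=41.5604[EX]; j=1 S=93.7610 intr=26.8990 cont=26.7652 V=26.8990[EX]; j=2 S=111.1399 intr=9.5201 cont=11.9329 V=11.9329[hold]; j=3 S=131.7400 intr=0.0000 cont=2.5251 V=2.5251[hold]; j=4 S=156.1584 intr=0.0000 cont=0.0000 V=0.0000[hold]; j=5 S=185.1029 intr=0.0000 cont=0.0000 V=0.0000[hold]; j=6 S=219.4123 intr=0.0000 cont=0.0000 V=0.0000[hold]  S*(6)=93.7610
k=5: j=0 S=86.1188 intr=34.5412 cont=34.4073 V=34.5412[EX]; j=1 S=102.0813 intr=18.5787 cont=19.6145 V=19.6145[hold]; j=2 S=121.0023 intr=0.0000 cont=7.3593 V=7.3593[hold]; j=3 S=143.4305 intr=0.0000 cont=1.2983 V=1.2983[hold]; j=4 S=170.0158 intr=0.0000 cont=0.0000 V=0.0000[hold]; j=5 S=201.5288 intr=0.0000 cont=0.0000 V=0.0000[hold]  S*(5)=86.1188
k=4: j=0 S=93.7610 intr=26.8990 cont=27.2672 V=27.2672[hold]; j=1 S=111.1399 intr=9.5201 cont=13.6521 V=13.6521[hold]; j=2 S=131.7400 intr=0.0000 cont=4.4131 V=4.4131[hold]; j=3 S=156.1584 intr=0.0000 cont=0.6675 V=0.6675[hold]; j=4 S=185.1029 intr=0.0000 cont=0.0000 V=0.0000[hold]  S*(4)=-
k=3: j=0 S=102.0813 intr=18.5787 cont=20.6371 V=20.6371[hold]; j=1 S=121.0023 intr=0.0000 cont=9.1584 V=9.1584[hold]; j=2 S=143.4305 intr=0.0000 cont=2.5926 V=2.5926[hold]; j=3 S=170.0158 intr=0.0000 cont=0.3432 V=0.3432[hold]  S*(3)=-
k=2: j=0 S=111.1399 intr=9.5201 cont=15.0500 V=15.0500[hold]; j=1 S=131.7400 intr=0.0000 cont=5.9655 V=5.9655[hold]; j=2 S=156.1584 intr=0.0000 cont=1.4993 V=1.4993[hold]  S*(2)=-
k=1: j=0 S=121.0023 intr=0.0000 cont=10.6297 V=10.6297[hold]; j=1 S=143.4305 intr=0.0000 cont=3.7939 V=3.7939[hold]  S*(1)=-
k=0: j=0 S=131.7400 intr=0.0000 cont=7.3043 V=7.3043[hold]  S*(0)=-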